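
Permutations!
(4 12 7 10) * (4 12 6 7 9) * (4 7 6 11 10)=(4 11 10 12 9 7)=[0, 1, 2, 3, 11, 5, 6, 4, 8, 7, 12, 10, 9]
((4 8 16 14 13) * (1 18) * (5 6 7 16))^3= (1 18)(4 6 14 8 7 13 5 16)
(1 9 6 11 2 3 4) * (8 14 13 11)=(1 9 6 8 14 13 11 2 3 4)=[0, 9, 3, 4, 1, 5, 8, 7, 14, 6, 10, 2, 12, 11, 13]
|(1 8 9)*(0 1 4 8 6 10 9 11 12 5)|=10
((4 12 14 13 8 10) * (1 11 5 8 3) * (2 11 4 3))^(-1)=((1 4 12 14 13 2 11 5 8 10 3))^(-1)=(1 3 10 8 5 11 2 13 14 12 4)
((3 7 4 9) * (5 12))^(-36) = (12)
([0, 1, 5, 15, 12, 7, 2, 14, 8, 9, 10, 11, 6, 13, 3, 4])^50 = (2 15 5 4 7 12 14 6 3)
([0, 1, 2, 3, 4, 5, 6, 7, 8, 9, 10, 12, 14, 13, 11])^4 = [0, 1, 2, 3, 4, 5, 6, 7, 8, 9, 10, 12, 14, 13, 11]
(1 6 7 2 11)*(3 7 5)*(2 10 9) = (1 6 5 3 7 10 9 2 11) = [0, 6, 11, 7, 4, 3, 5, 10, 8, 2, 9, 1]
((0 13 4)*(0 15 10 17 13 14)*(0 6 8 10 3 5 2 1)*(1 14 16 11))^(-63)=((0 16 11 1)(2 14 6 8 10 17 13 4 15 3 5))^(-63)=(0 16 11 1)(2 8 13 3 14 10 4 5 6 17 15)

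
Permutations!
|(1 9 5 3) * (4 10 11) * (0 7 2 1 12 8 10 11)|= 10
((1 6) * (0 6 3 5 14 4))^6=((0 6 1 3 5 14 4))^6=(0 4 14 5 3 1 6)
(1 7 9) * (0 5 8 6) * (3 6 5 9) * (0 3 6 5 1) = (0 9)(1 7 6 3 5 8) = [9, 7, 2, 5, 4, 8, 3, 6, 1, 0]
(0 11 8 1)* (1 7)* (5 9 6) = [11, 0, 2, 3, 4, 9, 5, 1, 7, 6, 10, 8] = (0 11 8 7 1)(5 9 6)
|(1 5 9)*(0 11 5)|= |(0 11 5 9 1)|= 5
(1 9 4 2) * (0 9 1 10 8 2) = (0 9 4)(2 10 8) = [9, 1, 10, 3, 0, 5, 6, 7, 2, 4, 8]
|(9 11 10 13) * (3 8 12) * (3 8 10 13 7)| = |(3 10 7)(8 12)(9 11 13)| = 6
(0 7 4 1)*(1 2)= (0 7 4 2 1)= [7, 0, 1, 3, 2, 5, 6, 4]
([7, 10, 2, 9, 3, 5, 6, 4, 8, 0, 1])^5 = (1 10)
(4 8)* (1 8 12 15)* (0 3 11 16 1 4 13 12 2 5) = (0 3 11 16 1 8 13 12 15 4 2 5) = [3, 8, 5, 11, 2, 0, 6, 7, 13, 9, 10, 16, 15, 12, 14, 4, 1]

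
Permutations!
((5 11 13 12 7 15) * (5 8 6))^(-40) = ((5 11 13 12 7 15 8 6))^(-40) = (15)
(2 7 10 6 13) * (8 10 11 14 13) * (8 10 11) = (2 7 8 11 14 13)(6 10) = [0, 1, 7, 3, 4, 5, 10, 8, 11, 9, 6, 14, 12, 2, 13]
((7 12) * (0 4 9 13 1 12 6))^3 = (0 13 7 4 1 6 9 12)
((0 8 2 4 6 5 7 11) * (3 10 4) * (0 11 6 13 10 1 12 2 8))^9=(13)(1 12 2 3)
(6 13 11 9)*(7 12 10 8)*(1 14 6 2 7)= (1 14 6 13 11 9 2 7 12 10 8)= [0, 14, 7, 3, 4, 5, 13, 12, 1, 2, 8, 9, 10, 11, 6]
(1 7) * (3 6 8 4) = [0, 7, 2, 6, 3, 5, 8, 1, 4] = (1 7)(3 6 8 4)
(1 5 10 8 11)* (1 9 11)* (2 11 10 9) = (1 5 9 10 8)(2 11) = [0, 5, 11, 3, 4, 9, 6, 7, 1, 10, 8, 2]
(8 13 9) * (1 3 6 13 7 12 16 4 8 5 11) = (1 3 6 13 9 5 11)(4 8 7 12 16) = [0, 3, 2, 6, 8, 11, 13, 12, 7, 5, 10, 1, 16, 9, 14, 15, 4]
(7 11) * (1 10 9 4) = (1 10 9 4)(7 11) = [0, 10, 2, 3, 1, 5, 6, 11, 8, 4, 9, 7]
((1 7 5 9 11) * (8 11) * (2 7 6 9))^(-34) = ((1 6 9 8 11)(2 7 5))^(-34) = (1 6 9 8 11)(2 5 7)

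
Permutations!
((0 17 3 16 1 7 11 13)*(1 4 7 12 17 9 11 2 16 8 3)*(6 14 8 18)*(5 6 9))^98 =(0 11 18 8 6)(1 17 12)(2 4)(3 14 5 13 9)(7 16)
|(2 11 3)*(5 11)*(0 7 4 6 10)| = |(0 7 4 6 10)(2 5 11 3)| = 20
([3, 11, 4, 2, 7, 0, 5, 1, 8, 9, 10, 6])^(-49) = [1, 3, 6, 11, 5, 7, 4, 0, 8, 9, 10, 2]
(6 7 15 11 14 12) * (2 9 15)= (2 9 15 11 14 12 6 7)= [0, 1, 9, 3, 4, 5, 7, 2, 8, 15, 10, 14, 6, 13, 12, 11]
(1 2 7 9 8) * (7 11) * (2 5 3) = (1 5 3 2 11 7 9 8) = [0, 5, 11, 2, 4, 3, 6, 9, 1, 8, 10, 7]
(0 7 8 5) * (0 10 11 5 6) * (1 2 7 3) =(0 3 1 2 7 8 6)(5 10 11) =[3, 2, 7, 1, 4, 10, 0, 8, 6, 9, 11, 5]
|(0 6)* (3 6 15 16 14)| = |(0 15 16 14 3 6)| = 6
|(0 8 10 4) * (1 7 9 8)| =|(0 1 7 9 8 10 4)| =7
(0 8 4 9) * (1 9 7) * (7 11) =(0 8 4 11 7 1 9) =[8, 9, 2, 3, 11, 5, 6, 1, 4, 0, 10, 7]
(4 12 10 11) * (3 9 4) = (3 9 4 12 10 11) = [0, 1, 2, 9, 12, 5, 6, 7, 8, 4, 11, 3, 10]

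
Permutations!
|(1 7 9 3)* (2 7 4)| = 6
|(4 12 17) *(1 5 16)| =3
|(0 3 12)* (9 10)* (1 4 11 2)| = |(0 3 12)(1 4 11 2)(9 10)| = 12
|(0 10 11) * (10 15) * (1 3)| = |(0 15 10 11)(1 3)| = 4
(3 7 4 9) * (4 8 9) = [0, 1, 2, 7, 4, 5, 6, 8, 9, 3] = (3 7 8 9)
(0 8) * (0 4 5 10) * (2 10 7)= (0 8 4 5 7 2 10)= [8, 1, 10, 3, 5, 7, 6, 2, 4, 9, 0]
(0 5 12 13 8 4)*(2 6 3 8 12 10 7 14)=(0 5 10 7 14 2 6 3 8 4)(12 13)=[5, 1, 6, 8, 0, 10, 3, 14, 4, 9, 7, 11, 13, 12, 2]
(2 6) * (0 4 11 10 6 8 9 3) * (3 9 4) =(0 3)(2 8 4 11 10 6) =[3, 1, 8, 0, 11, 5, 2, 7, 4, 9, 6, 10]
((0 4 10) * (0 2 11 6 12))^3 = (0 2 12 10 6 4 11)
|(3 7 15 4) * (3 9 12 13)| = |(3 7 15 4 9 12 13)| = 7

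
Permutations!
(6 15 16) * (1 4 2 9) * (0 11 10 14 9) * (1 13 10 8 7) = (0 11 8 7 1 4 2)(6 15 16)(9 13 10 14) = [11, 4, 0, 3, 2, 5, 15, 1, 7, 13, 14, 8, 12, 10, 9, 16, 6]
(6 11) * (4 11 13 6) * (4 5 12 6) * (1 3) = (1 3)(4 11 5 12 6 13) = [0, 3, 2, 1, 11, 12, 13, 7, 8, 9, 10, 5, 6, 4]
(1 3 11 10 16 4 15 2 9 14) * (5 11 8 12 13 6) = (1 3 8 12 13 6 5 11 10 16 4 15 2 9 14) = [0, 3, 9, 8, 15, 11, 5, 7, 12, 14, 16, 10, 13, 6, 1, 2, 4]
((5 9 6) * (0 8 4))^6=((0 8 4)(5 9 6))^6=(9)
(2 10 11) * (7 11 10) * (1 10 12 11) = [0, 10, 7, 3, 4, 5, 6, 1, 8, 9, 12, 2, 11] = (1 10 12 11 2 7)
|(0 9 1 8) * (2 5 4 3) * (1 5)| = |(0 9 5 4 3 2 1 8)| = 8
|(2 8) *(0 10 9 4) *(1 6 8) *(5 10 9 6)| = |(0 9 4)(1 5 10 6 8 2)| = 6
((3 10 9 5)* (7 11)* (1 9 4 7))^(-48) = ((1 9 5 3 10 4 7 11))^(-48) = (11)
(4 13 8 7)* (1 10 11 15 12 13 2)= (1 10 11 15 12 13 8 7 4 2)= [0, 10, 1, 3, 2, 5, 6, 4, 7, 9, 11, 15, 13, 8, 14, 12]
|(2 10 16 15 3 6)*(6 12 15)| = 12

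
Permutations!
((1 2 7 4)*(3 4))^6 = ((1 2 7 3 4))^6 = (1 2 7 3 4)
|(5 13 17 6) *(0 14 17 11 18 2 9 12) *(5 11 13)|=9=|(0 14 17 6 11 18 2 9 12)|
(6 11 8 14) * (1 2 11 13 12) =(1 2 11 8 14 6 13 12) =[0, 2, 11, 3, 4, 5, 13, 7, 14, 9, 10, 8, 1, 12, 6]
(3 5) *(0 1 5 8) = (0 1 5 3 8) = [1, 5, 2, 8, 4, 3, 6, 7, 0]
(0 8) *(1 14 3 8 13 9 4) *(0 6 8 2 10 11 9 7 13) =[0, 14, 10, 2, 1, 5, 8, 13, 6, 4, 11, 9, 12, 7, 3] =(1 14 3 2 10 11 9 4)(6 8)(7 13)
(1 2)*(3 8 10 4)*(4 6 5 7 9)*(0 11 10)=(0 11 10 6 5 7 9 4 3 8)(1 2)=[11, 2, 1, 8, 3, 7, 5, 9, 0, 4, 6, 10]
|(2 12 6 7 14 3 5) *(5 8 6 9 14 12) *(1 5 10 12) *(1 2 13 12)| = |(1 5 13 12 9 14 3 8 6 7 2 10)| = 12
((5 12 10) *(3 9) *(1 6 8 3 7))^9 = (12)(1 3)(6 9)(7 8)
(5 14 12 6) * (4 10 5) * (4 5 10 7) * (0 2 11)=[2, 1, 11, 3, 7, 14, 5, 4, 8, 9, 10, 0, 6, 13, 12]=(0 2 11)(4 7)(5 14 12 6)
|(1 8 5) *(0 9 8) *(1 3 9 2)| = 12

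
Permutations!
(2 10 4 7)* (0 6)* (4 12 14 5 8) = (0 6)(2 10 12 14 5 8 4 7) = [6, 1, 10, 3, 7, 8, 0, 2, 4, 9, 12, 11, 14, 13, 5]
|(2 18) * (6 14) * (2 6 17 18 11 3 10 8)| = 20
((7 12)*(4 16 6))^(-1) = (4 6 16)(7 12)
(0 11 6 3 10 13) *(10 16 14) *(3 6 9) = (0 11 9 3 16 14 10 13) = [11, 1, 2, 16, 4, 5, 6, 7, 8, 3, 13, 9, 12, 0, 10, 15, 14]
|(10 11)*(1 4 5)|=6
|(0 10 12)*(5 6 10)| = 5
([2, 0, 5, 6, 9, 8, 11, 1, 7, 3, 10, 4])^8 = (0 5 7)(1 2 8)(3 4 6 9 11)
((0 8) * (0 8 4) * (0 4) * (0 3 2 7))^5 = (8)(0 3 2 7)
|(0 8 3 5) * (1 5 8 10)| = |(0 10 1 5)(3 8)| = 4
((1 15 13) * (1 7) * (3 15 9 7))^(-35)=(1 9 7)(3 15 13)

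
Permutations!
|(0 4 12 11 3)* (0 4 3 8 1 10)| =8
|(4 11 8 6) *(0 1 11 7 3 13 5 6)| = |(0 1 11 8)(3 13 5 6 4 7)| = 12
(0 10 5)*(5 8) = (0 10 8 5) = [10, 1, 2, 3, 4, 0, 6, 7, 5, 9, 8]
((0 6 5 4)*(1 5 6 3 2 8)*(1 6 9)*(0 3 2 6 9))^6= (0 4 9)(1 2 3)(5 8 6)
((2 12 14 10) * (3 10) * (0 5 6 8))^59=(0 8 6 5)(2 10 3 14 12)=((0 5 6 8)(2 12 14 3 10))^59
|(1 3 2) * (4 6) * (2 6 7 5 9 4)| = 4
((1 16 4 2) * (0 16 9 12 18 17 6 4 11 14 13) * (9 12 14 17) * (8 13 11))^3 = (0 13 8 16)(1 9 17 2 18 11 4 12 14 6)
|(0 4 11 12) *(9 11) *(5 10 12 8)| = |(0 4 9 11 8 5 10 12)| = 8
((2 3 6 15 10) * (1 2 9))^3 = (1 6 9 3 10 2 15)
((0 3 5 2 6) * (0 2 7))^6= (0 5)(3 7)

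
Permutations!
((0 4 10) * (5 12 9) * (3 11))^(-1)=(0 10 4)(3 11)(5 9 12)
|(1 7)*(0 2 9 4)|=4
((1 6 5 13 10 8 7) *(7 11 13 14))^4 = ((1 6 5 14 7)(8 11 13 10))^4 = (1 7 14 5 6)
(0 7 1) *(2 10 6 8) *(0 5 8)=(0 7 1 5 8 2 10 6)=[7, 5, 10, 3, 4, 8, 0, 1, 2, 9, 6]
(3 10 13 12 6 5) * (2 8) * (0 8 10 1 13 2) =(0 8)(1 13 12 6 5 3)(2 10) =[8, 13, 10, 1, 4, 3, 5, 7, 0, 9, 2, 11, 6, 12]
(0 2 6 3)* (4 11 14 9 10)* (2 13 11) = (0 13 11 14 9 10 4 2 6 3) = [13, 1, 6, 0, 2, 5, 3, 7, 8, 10, 4, 14, 12, 11, 9]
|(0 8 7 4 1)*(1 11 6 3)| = 8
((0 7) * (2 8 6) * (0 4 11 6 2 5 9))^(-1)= (0 9 5 6 11 4 7)(2 8)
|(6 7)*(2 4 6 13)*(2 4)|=4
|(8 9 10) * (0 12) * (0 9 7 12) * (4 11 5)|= 15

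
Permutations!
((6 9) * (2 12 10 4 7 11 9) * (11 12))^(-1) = ((2 11 9 6)(4 7 12 10))^(-1) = (2 6 9 11)(4 10 12 7)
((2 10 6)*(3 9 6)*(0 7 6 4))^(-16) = ((0 7 6 2 10 3 9 4))^(-16) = (10)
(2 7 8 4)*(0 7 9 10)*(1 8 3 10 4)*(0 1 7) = (1 8 7 3 10)(2 9 4) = [0, 8, 9, 10, 2, 5, 6, 3, 7, 4, 1]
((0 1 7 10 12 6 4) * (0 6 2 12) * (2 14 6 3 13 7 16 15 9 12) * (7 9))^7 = (0 1 16 15 7 10)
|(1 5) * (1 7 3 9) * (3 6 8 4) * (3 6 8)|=|(1 5 7 8 4 6 3 9)|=8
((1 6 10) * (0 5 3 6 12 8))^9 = (0 5 3 6 10 1 12 8)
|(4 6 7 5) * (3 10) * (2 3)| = 12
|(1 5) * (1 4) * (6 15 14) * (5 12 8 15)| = 8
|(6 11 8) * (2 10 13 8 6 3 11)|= |(2 10 13 8 3 11 6)|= 7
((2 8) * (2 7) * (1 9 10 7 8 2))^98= ((1 9 10 7))^98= (1 10)(7 9)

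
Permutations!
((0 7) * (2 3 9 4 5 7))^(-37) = (0 5 9 2 7 4 3)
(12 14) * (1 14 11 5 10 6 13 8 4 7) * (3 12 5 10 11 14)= (1 3 12 14 5 11 10 6 13 8 4 7)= [0, 3, 2, 12, 7, 11, 13, 1, 4, 9, 6, 10, 14, 8, 5]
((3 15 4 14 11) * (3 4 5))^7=((3 15 5)(4 14 11))^7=(3 15 5)(4 14 11)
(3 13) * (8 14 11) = (3 13)(8 14 11) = [0, 1, 2, 13, 4, 5, 6, 7, 14, 9, 10, 8, 12, 3, 11]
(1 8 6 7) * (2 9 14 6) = (1 8 2 9 14 6 7) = [0, 8, 9, 3, 4, 5, 7, 1, 2, 14, 10, 11, 12, 13, 6]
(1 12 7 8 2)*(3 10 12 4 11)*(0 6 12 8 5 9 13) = (0 6 12 7 5 9 13)(1 4 11 3 10 8 2) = [6, 4, 1, 10, 11, 9, 12, 5, 2, 13, 8, 3, 7, 0]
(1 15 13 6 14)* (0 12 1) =[12, 15, 2, 3, 4, 5, 14, 7, 8, 9, 10, 11, 1, 6, 0, 13] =(0 12 1 15 13 6 14)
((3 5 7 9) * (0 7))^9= ((0 7 9 3 5))^9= (0 5 3 9 7)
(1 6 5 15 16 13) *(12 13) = (1 6 5 15 16 12 13) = [0, 6, 2, 3, 4, 15, 5, 7, 8, 9, 10, 11, 13, 1, 14, 16, 12]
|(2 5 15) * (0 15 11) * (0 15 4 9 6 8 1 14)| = |(0 4 9 6 8 1 14)(2 5 11 15)| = 28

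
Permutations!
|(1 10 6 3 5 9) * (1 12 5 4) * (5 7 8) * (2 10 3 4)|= 30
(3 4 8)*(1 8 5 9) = (1 8 3 4 5 9) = [0, 8, 2, 4, 5, 9, 6, 7, 3, 1]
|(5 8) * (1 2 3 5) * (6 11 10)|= |(1 2 3 5 8)(6 11 10)|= 15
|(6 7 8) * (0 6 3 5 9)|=7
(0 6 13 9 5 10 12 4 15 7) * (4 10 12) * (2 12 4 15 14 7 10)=(0 6 13 9 5 4 14 7)(2 12)(10 15)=[6, 1, 12, 3, 14, 4, 13, 0, 8, 5, 15, 11, 2, 9, 7, 10]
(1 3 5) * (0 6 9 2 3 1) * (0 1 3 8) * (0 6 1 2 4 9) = [1, 3, 8, 5, 9, 2, 0, 7, 6, 4] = (0 1 3 5 2 8 6)(4 9)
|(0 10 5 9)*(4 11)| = 4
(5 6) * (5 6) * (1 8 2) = (1 8 2) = [0, 8, 1, 3, 4, 5, 6, 7, 2]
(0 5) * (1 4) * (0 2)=(0 5 2)(1 4)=[5, 4, 0, 3, 1, 2]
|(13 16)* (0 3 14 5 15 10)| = 6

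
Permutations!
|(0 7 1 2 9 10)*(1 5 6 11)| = |(0 7 5 6 11 1 2 9 10)| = 9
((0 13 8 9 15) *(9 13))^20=((0 9 15)(8 13))^20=(0 15 9)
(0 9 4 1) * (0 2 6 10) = (0 9 4 1 2 6 10) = [9, 2, 6, 3, 1, 5, 10, 7, 8, 4, 0]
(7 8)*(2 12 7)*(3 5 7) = (2 12 3 5 7 8) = [0, 1, 12, 5, 4, 7, 6, 8, 2, 9, 10, 11, 3]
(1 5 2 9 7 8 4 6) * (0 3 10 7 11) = [3, 5, 9, 10, 6, 2, 1, 8, 4, 11, 7, 0] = (0 3 10 7 8 4 6 1 5 2 9 11)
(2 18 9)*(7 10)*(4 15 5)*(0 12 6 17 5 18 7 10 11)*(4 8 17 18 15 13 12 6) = (0 6 18 9 2 7 11)(4 13 12)(5 8 17) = [6, 1, 7, 3, 13, 8, 18, 11, 17, 2, 10, 0, 4, 12, 14, 15, 16, 5, 9]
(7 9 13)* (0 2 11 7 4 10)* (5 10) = (0 2 11 7 9 13 4 5 10) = [2, 1, 11, 3, 5, 10, 6, 9, 8, 13, 0, 7, 12, 4]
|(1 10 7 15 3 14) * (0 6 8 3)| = |(0 6 8 3 14 1 10 7 15)| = 9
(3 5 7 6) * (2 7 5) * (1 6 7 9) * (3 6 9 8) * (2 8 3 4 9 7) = (1 7 2 3 8 4 9) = [0, 7, 3, 8, 9, 5, 6, 2, 4, 1]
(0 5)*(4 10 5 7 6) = (0 7 6 4 10 5) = [7, 1, 2, 3, 10, 0, 4, 6, 8, 9, 5]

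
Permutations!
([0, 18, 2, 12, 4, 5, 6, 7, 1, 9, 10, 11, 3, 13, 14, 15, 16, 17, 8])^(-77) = [0, 18, 2, 12, 4, 5, 6, 7, 1, 9, 10, 11, 3, 13, 14, 15, 16, 17, 8]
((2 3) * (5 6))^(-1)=(2 3)(5 6)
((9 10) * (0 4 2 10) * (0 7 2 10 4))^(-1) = (2 7 9 10 4)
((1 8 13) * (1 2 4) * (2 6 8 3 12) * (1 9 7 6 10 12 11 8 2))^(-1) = (1 12 10 13 8 11 3)(2 6 7 9 4)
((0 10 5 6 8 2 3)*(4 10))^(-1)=((0 4 10 5 6 8 2 3))^(-1)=(0 3 2 8 6 5 10 4)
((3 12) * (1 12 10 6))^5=((1 12 3 10 6))^5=(12)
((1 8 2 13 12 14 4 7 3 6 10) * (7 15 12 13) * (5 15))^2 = ((1 8 2 7 3 6 10)(4 5 15 12 14))^2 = (1 2 3 10 8 7 6)(4 15 14 5 12)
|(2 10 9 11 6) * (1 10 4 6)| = |(1 10 9 11)(2 4 6)| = 12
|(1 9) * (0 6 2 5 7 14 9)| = 8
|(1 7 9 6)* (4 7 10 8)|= 7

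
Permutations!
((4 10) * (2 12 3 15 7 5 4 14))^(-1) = (2 14 10 4 5 7 15 3 12)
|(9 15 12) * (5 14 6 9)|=6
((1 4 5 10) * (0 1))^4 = ((0 1 4 5 10))^4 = (0 10 5 4 1)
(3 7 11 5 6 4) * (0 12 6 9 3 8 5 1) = (0 12 6 4 8 5 9 3 7 11 1) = [12, 0, 2, 7, 8, 9, 4, 11, 5, 3, 10, 1, 6]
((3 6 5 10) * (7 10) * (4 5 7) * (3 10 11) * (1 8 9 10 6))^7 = (1 3 11 7 6 10 9 8)(4 5)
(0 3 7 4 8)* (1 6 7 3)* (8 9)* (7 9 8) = (0 1 6 9 7 4 8) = [1, 6, 2, 3, 8, 5, 9, 4, 0, 7]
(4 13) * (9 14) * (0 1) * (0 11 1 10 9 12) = (0 10 9 14 12)(1 11)(4 13) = [10, 11, 2, 3, 13, 5, 6, 7, 8, 14, 9, 1, 0, 4, 12]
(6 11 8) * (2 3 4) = (2 3 4)(6 11 8) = [0, 1, 3, 4, 2, 5, 11, 7, 6, 9, 10, 8]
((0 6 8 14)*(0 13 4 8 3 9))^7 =((0 6 3 9)(4 8 14 13))^7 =(0 9 3 6)(4 13 14 8)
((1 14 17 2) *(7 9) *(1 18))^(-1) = (1 18 2 17 14)(7 9)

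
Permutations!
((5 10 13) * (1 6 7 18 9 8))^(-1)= ((1 6 7 18 9 8)(5 10 13))^(-1)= (1 8 9 18 7 6)(5 13 10)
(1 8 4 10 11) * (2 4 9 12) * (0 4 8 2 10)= (0 4)(1 2 8 9 12 10 11)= [4, 2, 8, 3, 0, 5, 6, 7, 9, 12, 11, 1, 10]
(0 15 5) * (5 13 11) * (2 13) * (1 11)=[15, 11, 13, 3, 4, 0, 6, 7, 8, 9, 10, 5, 12, 1, 14, 2]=(0 15 2 13 1 11 5)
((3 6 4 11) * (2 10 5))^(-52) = (11)(2 5 10)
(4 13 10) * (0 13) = (0 13 10 4) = [13, 1, 2, 3, 0, 5, 6, 7, 8, 9, 4, 11, 12, 10]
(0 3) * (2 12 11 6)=(0 3)(2 12 11 6)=[3, 1, 12, 0, 4, 5, 2, 7, 8, 9, 10, 6, 11]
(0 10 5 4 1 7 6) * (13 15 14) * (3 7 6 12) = (0 10 5 4 1 6)(3 7 12)(13 15 14) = [10, 6, 2, 7, 1, 4, 0, 12, 8, 9, 5, 11, 3, 15, 13, 14]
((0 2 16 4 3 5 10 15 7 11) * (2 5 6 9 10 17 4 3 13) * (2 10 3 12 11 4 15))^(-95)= ((0 5 17 15 7 4 13 10 2 16 12 11)(3 6 9))^(-95)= (0 5 17 15 7 4 13 10 2 16 12 11)(3 6 9)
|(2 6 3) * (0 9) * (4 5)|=6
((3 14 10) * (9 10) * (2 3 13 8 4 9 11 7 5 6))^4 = (2 7 3 5 14 6 11)(4 8 13 10 9)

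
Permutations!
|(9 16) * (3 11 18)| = |(3 11 18)(9 16)| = 6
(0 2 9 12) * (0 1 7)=(0 2 9 12 1 7)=[2, 7, 9, 3, 4, 5, 6, 0, 8, 12, 10, 11, 1]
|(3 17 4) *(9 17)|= |(3 9 17 4)|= 4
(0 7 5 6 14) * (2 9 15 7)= (0 2 9 15 7 5 6 14)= [2, 1, 9, 3, 4, 6, 14, 5, 8, 15, 10, 11, 12, 13, 0, 7]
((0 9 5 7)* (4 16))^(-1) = ((0 9 5 7)(4 16))^(-1) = (0 7 5 9)(4 16)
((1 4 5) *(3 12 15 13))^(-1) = (1 5 4)(3 13 15 12)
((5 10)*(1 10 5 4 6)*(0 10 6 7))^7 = ((0 10 4 7)(1 6))^7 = (0 7 4 10)(1 6)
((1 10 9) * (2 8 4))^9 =(10)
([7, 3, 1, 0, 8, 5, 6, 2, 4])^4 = (8)(0 3 1 2 7)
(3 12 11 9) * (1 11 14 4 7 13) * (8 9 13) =(1 11 13)(3 12 14 4 7 8 9) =[0, 11, 2, 12, 7, 5, 6, 8, 9, 3, 10, 13, 14, 1, 4]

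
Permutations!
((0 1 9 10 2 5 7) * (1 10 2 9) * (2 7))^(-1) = ((0 10 9 7)(2 5))^(-1) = (0 7 9 10)(2 5)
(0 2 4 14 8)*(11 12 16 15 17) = [2, 1, 4, 3, 14, 5, 6, 7, 0, 9, 10, 12, 16, 13, 8, 17, 15, 11] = (0 2 4 14 8)(11 12 16 15 17)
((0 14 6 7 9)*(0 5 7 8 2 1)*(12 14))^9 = ((0 12 14 6 8 2 1)(5 7 9))^9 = (0 14 8 1 12 6 2)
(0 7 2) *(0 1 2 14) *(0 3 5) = (0 7 14 3 5)(1 2) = [7, 2, 1, 5, 4, 0, 6, 14, 8, 9, 10, 11, 12, 13, 3]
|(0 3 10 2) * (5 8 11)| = 12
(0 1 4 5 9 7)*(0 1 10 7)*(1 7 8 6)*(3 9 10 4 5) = [4, 5, 2, 9, 3, 10, 1, 7, 6, 0, 8] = (0 4 3 9)(1 5 10 8 6)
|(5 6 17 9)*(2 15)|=|(2 15)(5 6 17 9)|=4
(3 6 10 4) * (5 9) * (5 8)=(3 6 10 4)(5 9 8)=[0, 1, 2, 6, 3, 9, 10, 7, 5, 8, 4]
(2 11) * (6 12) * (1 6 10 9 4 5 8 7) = (1 6 12 10 9 4 5 8 7)(2 11) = [0, 6, 11, 3, 5, 8, 12, 1, 7, 4, 9, 2, 10]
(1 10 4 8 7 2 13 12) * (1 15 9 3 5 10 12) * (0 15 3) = (0 15 9)(1 12 3 5 10 4 8 7 2 13) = [15, 12, 13, 5, 8, 10, 6, 2, 7, 0, 4, 11, 3, 1, 14, 9]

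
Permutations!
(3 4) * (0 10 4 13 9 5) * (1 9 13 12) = (13)(0 10 4 3 12 1 9 5) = [10, 9, 2, 12, 3, 0, 6, 7, 8, 5, 4, 11, 1, 13]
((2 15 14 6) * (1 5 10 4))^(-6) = ((1 5 10 4)(2 15 14 6))^(-6) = (1 10)(2 14)(4 5)(6 15)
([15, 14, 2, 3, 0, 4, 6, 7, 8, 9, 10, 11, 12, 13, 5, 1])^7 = (0 15 1 14 5 4)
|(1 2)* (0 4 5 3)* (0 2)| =|(0 4 5 3 2 1)| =6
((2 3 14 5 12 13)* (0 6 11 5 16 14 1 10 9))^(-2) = ((0 6 11 5 12 13 2 3 1 10 9)(14 16))^(-2) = (16)(0 10 3 13 5 6 9 1 2 12 11)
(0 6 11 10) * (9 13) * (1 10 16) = (0 6 11 16 1 10)(9 13) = [6, 10, 2, 3, 4, 5, 11, 7, 8, 13, 0, 16, 12, 9, 14, 15, 1]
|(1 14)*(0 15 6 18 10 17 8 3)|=|(0 15 6 18 10 17 8 3)(1 14)|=8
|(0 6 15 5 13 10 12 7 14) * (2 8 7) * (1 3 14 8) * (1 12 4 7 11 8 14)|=|(0 6 15 5 13 10 4 7 14)(1 3)(2 12)(8 11)|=18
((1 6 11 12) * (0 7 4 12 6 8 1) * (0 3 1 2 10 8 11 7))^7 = (12)(2 10 8)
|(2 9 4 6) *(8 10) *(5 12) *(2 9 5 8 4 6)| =6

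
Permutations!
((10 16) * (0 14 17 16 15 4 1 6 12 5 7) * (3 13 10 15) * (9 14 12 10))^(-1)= (0 7 5 12)(1 4 15 16 17 14 9 13 3 10 6)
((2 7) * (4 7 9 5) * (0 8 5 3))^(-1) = ((0 8 5 4 7 2 9 3))^(-1) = (0 3 9 2 7 4 5 8)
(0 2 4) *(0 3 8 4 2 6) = (0 6)(3 8 4) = [6, 1, 2, 8, 3, 5, 0, 7, 4]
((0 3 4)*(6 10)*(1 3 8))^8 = (10)(0 3 8 4 1)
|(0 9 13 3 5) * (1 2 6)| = |(0 9 13 3 5)(1 2 6)| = 15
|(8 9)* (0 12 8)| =|(0 12 8 9)| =4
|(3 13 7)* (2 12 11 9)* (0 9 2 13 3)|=|(0 9 13 7)(2 12 11)|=12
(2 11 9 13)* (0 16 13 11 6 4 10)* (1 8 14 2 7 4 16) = [1, 8, 6, 3, 10, 5, 16, 4, 14, 11, 0, 9, 12, 7, 2, 15, 13] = (0 1 8 14 2 6 16 13 7 4 10)(9 11)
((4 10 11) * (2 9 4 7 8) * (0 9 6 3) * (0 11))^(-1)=((0 9 4 10)(2 6 3 11 7 8))^(-1)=(0 10 4 9)(2 8 7 11 3 6)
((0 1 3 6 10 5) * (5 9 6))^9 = ((0 1 3 5)(6 10 9))^9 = (10)(0 1 3 5)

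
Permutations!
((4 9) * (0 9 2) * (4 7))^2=(0 7 2 9 4)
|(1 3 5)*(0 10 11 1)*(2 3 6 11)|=|(0 10 2 3 5)(1 6 11)|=15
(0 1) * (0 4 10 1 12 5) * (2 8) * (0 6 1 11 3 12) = (1 4 10 11 3 12 5 6)(2 8) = [0, 4, 8, 12, 10, 6, 1, 7, 2, 9, 11, 3, 5]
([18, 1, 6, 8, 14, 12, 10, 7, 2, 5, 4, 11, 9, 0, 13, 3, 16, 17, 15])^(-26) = [10, 1, 18, 13, 8, 12, 15, 7, 0, 5, 3, 11, 9, 6, 2, 14, 16, 17, 4]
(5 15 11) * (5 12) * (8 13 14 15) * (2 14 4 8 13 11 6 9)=(2 14 15 6 9)(4 8 11 12 5 13)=[0, 1, 14, 3, 8, 13, 9, 7, 11, 2, 10, 12, 5, 4, 15, 6]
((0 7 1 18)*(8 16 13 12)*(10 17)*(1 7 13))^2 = ((0 13 12 8 16 1 18)(10 17))^2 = (0 12 16 18 13 8 1)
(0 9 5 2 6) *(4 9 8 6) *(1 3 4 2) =(0 8 6)(1 3 4 9 5) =[8, 3, 2, 4, 9, 1, 0, 7, 6, 5]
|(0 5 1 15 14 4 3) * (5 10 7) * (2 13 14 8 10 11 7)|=|(0 11 7 5 1 15 8 10 2 13 14 4 3)|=13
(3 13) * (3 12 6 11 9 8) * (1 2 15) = (1 2 15)(3 13 12 6 11 9 8) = [0, 2, 15, 13, 4, 5, 11, 7, 3, 8, 10, 9, 6, 12, 14, 1]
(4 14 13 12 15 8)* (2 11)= (2 11)(4 14 13 12 15 8)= [0, 1, 11, 3, 14, 5, 6, 7, 4, 9, 10, 2, 15, 12, 13, 8]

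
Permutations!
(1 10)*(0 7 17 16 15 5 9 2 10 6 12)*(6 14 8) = (0 7 17 16 15 5 9 2 10 1 14 8 6 12) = [7, 14, 10, 3, 4, 9, 12, 17, 6, 2, 1, 11, 0, 13, 8, 5, 15, 16]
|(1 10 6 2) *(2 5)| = |(1 10 6 5 2)| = 5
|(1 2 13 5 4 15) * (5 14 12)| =|(1 2 13 14 12 5 4 15)| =8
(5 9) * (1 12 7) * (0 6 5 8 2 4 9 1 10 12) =(0 6 5 1)(2 4 9 8)(7 10 12) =[6, 0, 4, 3, 9, 1, 5, 10, 2, 8, 12, 11, 7]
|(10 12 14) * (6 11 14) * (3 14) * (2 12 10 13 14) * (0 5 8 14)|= 5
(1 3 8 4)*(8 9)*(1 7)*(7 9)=(1 3 7)(4 9 8)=[0, 3, 2, 7, 9, 5, 6, 1, 4, 8]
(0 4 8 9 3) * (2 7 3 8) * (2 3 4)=(0 2 7 4 3)(8 9)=[2, 1, 7, 0, 3, 5, 6, 4, 9, 8]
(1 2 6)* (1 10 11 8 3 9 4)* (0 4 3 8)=(0 4 1 2 6 10 11)(3 9)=[4, 2, 6, 9, 1, 5, 10, 7, 8, 3, 11, 0]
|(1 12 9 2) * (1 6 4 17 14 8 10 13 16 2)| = 9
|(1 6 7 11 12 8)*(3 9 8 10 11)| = 6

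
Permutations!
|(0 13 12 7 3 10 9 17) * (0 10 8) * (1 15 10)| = |(0 13 12 7 3 8)(1 15 10 9 17)| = 30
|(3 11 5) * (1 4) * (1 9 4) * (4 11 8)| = |(3 8 4 9 11 5)| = 6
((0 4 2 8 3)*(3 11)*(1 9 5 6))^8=((0 4 2 8 11 3)(1 9 5 6))^8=(0 2 11)(3 4 8)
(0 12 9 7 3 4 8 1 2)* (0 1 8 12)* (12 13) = (1 2)(3 4 13 12 9 7) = [0, 2, 1, 4, 13, 5, 6, 3, 8, 7, 10, 11, 9, 12]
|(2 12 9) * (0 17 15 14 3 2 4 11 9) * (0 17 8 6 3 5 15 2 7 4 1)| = |(0 8 6 3 7 4 11 9 1)(2 12 17)(5 15 14)| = 9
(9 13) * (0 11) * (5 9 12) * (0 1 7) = (0 11 1 7)(5 9 13 12) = [11, 7, 2, 3, 4, 9, 6, 0, 8, 13, 10, 1, 5, 12]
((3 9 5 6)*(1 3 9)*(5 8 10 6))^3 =((1 3)(6 9 8 10))^3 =(1 3)(6 10 8 9)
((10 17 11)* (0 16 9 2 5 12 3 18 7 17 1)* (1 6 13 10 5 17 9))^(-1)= ((0 16 1)(2 17 11 5 12 3 18 7 9)(6 13 10))^(-1)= (0 1 16)(2 9 7 18 3 12 5 11 17)(6 10 13)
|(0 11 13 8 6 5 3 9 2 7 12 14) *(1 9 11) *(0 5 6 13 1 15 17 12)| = 12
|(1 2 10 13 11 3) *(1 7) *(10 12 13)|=7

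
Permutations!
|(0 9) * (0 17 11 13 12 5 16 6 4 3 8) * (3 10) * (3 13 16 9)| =|(0 3 8)(4 10 13 12 5 9 17 11 16 6)| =30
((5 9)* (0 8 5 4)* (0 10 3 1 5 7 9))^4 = (0 4 5 9 1 7 3 8 10)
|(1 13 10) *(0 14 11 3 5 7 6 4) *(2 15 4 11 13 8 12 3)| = |(0 14 13 10 1 8 12 3 5 7 6 11 2 15 4)| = 15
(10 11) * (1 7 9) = (1 7 9)(10 11) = [0, 7, 2, 3, 4, 5, 6, 9, 8, 1, 11, 10]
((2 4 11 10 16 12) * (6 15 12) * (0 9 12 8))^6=((0 9 12 2 4 11 10 16 6 15 8))^6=(0 10 9 16 12 6 2 15 4 8 11)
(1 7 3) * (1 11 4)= (1 7 3 11 4)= [0, 7, 2, 11, 1, 5, 6, 3, 8, 9, 10, 4]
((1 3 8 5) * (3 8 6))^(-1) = (1 5 8)(3 6) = ((1 8 5)(3 6))^(-1)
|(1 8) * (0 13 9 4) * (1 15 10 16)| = 20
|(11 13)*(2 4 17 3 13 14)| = |(2 4 17 3 13 11 14)| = 7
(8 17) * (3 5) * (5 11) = (3 11 5)(8 17) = [0, 1, 2, 11, 4, 3, 6, 7, 17, 9, 10, 5, 12, 13, 14, 15, 16, 8]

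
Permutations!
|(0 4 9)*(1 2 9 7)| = |(0 4 7 1 2 9)| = 6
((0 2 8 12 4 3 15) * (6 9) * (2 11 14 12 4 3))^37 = (0 11 14 12 3 15)(2 8 4)(6 9)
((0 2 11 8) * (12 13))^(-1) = (0 8 11 2)(12 13) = ((0 2 11 8)(12 13))^(-1)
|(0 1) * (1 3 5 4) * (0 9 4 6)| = |(0 3 5 6)(1 9 4)| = 12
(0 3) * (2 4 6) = (0 3)(2 4 6) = [3, 1, 4, 0, 6, 5, 2]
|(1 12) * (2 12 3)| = 4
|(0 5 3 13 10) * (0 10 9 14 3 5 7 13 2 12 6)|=|(0 7 13 9 14 3 2 12 6)|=9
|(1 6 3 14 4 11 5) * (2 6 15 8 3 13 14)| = |(1 15 8 3 2 6 13 14 4 11 5)| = 11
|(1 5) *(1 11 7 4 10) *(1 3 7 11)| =4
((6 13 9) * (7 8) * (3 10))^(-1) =((3 10)(6 13 9)(7 8))^(-1) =(3 10)(6 9 13)(7 8)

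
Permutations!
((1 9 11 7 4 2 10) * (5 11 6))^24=(1 4 5)(2 11 9)(6 10 7)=((1 9 6 5 11 7 4 2 10))^24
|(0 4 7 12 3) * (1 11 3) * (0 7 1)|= |(0 4 1 11 3 7 12)|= 7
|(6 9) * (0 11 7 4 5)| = 10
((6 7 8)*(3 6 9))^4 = (3 9 8 7 6)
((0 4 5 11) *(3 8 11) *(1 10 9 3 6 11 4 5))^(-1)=((0 5 6 11)(1 10 9 3 8 4))^(-1)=(0 11 6 5)(1 4 8 3 9 10)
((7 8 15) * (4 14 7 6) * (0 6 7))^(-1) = ((0 6 4 14)(7 8 15))^(-1) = (0 14 4 6)(7 15 8)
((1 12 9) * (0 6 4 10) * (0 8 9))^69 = (0 9 4 12 8 6 1 10)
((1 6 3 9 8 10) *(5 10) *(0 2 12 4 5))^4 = (0 5 3 2 10 9 12 1 8 4 6) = ((0 2 12 4 5 10 1 6 3 9 8))^4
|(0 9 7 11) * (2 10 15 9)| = 7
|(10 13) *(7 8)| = 2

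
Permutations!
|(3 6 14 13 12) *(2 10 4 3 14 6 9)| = |(2 10 4 3 9)(12 14 13)| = 15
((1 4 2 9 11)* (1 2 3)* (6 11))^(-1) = (1 3 4)(2 11 6 9) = ((1 4 3)(2 9 6 11))^(-1)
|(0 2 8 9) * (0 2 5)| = 6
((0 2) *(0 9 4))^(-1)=(0 4 9 2)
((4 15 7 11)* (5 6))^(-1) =((4 15 7 11)(5 6))^(-1) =(4 11 7 15)(5 6)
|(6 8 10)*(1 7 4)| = 3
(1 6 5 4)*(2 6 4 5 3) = (1 4)(2 6 3) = [0, 4, 6, 2, 1, 5, 3]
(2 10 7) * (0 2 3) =(0 2 10 7 3) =[2, 1, 10, 0, 4, 5, 6, 3, 8, 9, 7]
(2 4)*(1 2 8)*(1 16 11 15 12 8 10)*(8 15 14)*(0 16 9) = (0 16 11 14 8 9)(1 2 4 10)(12 15) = [16, 2, 4, 3, 10, 5, 6, 7, 9, 0, 1, 14, 15, 13, 8, 12, 11]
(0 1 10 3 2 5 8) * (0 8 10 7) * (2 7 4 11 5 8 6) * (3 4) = (0 1 3 7)(2 8 6)(4 11 5 10) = [1, 3, 8, 7, 11, 10, 2, 0, 6, 9, 4, 5]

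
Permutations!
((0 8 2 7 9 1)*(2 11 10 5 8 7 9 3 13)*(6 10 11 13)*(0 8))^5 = (13)(0 5 10 6 3 7)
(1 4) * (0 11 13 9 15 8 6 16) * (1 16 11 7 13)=(0 7 13 9 15 8 6 11 1 4 16)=[7, 4, 2, 3, 16, 5, 11, 13, 6, 15, 10, 1, 12, 9, 14, 8, 0]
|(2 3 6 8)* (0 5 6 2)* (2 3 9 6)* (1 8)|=|(0 5 2 9 6 1 8)|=7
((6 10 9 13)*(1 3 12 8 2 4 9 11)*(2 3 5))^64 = ((1 5 2 4 9 13 6 10 11)(3 12 8))^64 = (1 5 2 4 9 13 6 10 11)(3 12 8)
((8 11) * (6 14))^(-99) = ((6 14)(8 11))^(-99) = (6 14)(8 11)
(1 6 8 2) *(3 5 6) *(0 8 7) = (0 8 2 1 3 5 6 7) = [8, 3, 1, 5, 4, 6, 7, 0, 2]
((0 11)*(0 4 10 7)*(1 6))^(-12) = ((0 11 4 10 7)(1 6))^(-12) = (0 10 11 7 4)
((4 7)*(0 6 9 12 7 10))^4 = ((0 6 9 12 7 4 10))^4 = (0 7 6 4 9 10 12)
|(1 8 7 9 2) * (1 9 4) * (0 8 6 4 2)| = |(0 8 7 2 9)(1 6 4)| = 15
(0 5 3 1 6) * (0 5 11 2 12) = (0 11 2 12)(1 6 5 3) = [11, 6, 12, 1, 4, 3, 5, 7, 8, 9, 10, 2, 0]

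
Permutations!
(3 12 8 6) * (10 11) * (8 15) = (3 12 15 8 6)(10 11) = [0, 1, 2, 12, 4, 5, 3, 7, 6, 9, 11, 10, 15, 13, 14, 8]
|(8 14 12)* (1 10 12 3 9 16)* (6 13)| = 8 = |(1 10 12 8 14 3 9 16)(6 13)|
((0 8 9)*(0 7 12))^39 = ((0 8 9 7 12))^39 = (0 12 7 9 8)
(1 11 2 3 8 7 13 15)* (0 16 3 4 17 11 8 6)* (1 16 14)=(0 14 1 8 7 13 15 16 3 6)(2 4 17 11)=[14, 8, 4, 6, 17, 5, 0, 13, 7, 9, 10, 2, 12, 15, 1, 16, 3, 11]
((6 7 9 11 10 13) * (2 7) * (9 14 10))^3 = ((2 7 14 10 13 6)(9 11))^3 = (2 10)(6 14)(7 13)(9 11)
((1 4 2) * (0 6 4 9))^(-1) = ((0 6 4 2 1 9))^(-1) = (0 9 1 2 4 6)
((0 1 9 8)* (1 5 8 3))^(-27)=(9)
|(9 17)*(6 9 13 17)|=2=|(6 9)(13 17)|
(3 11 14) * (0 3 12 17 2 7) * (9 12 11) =(0 3 9 12 17 2 7)(11 14) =[3, 1, 7, 9, 4, 5, 6, 0, 8, 12, 10, 14, 17, 13, 11, 15, 16, 2]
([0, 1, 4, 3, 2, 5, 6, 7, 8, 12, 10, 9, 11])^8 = (9 11 12)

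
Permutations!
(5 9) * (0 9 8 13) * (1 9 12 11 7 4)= (0 12 11 7 4 1 9 5 8 13)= [12, 9, 2, 3, 1, 8, 6, 4, 13, 5, 10, 7, 11, 0]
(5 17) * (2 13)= [0, 1, 13, 3, 4, 17, 6, 7, 8, 9, 10, 11, 12, 2, 14, 15, 16, 5]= (2 13)(5 17)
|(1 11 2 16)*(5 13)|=4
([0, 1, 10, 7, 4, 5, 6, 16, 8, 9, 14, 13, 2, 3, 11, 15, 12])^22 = [0, 1, 13, 2, 4, 5, 6, 10, 8, 9, 3, 16, 11, 12, 7, 15, 14]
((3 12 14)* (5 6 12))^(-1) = ((3 5 6 12 14))^(-1) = (3 14 12 6 5)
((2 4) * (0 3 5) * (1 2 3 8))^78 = ((0 8 1 2 4 3 5))^78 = (0 8 1 2 4 3 5)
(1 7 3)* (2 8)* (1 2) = (1 7 3 2 8) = [0, 7, 8, 2, 4, 5, 6, 3, 1]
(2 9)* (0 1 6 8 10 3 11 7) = (0 1 6 8 10 3 11 7)(2 9) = [1, 6, 9, 11, 4, 5, 8, 0, 10, 2, 3, 7]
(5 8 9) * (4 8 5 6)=(4 8 9 6)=[0, 1, 2, 3, 8, 5, 4, 7, 9, 6]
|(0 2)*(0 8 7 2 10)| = |(0 10)(2 8 7)| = 6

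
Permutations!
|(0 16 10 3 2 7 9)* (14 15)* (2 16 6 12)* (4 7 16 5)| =22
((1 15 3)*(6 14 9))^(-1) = (1 3 15)(6 9 14) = ((1 15 3)(6 14 9))^(-1)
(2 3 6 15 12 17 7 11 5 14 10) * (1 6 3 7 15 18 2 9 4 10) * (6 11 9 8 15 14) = [0, 11, 7, 3, 10, 6, 18, 9, 15, 4, 8, 5, 17, 13, 1, 12, 16, 14, 2] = (1 11 5 6 18 2 7 9 4 10 8 15 12 17 14)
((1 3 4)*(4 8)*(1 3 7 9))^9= ((1 7 9)(3 8 4))^9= (9)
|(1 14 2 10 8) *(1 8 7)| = |(1 14 2 10 7)| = 5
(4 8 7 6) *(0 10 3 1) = (0 10 3 1)(4 8 7 6) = [10, 0, 2, 1, 8, 5, 4, 6, 7, 9, 3]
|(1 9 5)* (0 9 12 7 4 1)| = 12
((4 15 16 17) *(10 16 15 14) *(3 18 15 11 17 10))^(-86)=(3 4 11 18 14 17 15)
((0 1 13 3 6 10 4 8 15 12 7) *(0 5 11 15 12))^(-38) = (0 1 13 3 6 10 4 8 12 7 5 11 15)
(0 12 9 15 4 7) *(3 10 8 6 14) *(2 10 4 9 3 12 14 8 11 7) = (0 14 12 3 4 2 10 11 7)(6 8)(9 15) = [14, 1, 10, 4, 2, 5, 8, 0, 6, 15, 11, 7, 3, 13, 12, 9]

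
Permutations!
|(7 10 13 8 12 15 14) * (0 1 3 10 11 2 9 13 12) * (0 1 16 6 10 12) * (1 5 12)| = 20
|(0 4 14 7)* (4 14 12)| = 6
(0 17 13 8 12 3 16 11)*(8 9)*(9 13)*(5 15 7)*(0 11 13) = (0 17 9 8 12 3 16 13)(5 15 7) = [17, 1, 2, 16, 4, 15, 6, 5, 12, 8, 10, 11, 3, 0, 14, 7, 13, 9]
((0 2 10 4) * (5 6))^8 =(10)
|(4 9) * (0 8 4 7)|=|(0 8 4 9 7)|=5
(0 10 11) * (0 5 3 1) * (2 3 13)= (0 10 11 5 13 2 3 1)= [10, 0, 3, 1, 4, 13, 6, 7, 8, 9, 11, 5, 12, 2]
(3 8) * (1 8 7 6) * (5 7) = (1 8 3 5 7 6) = [0, 8, 2, 5, 4, 7, 1, 6, 3]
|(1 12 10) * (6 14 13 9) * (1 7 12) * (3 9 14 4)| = 12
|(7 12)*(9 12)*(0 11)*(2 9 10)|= |(0 11)(2 9 12 7 10)|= 10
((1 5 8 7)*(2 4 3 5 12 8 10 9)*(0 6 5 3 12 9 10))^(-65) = (0 6 5)(1 8 4 9 7 12 2)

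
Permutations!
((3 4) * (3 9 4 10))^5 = (3 10)(4 9) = ((3 10)(4 9))^5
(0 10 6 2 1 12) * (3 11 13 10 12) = [12, 3, 1, 11, 4, 5, 2, 7, 8, 9, 6, 13, 0, 10] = (0 12)(1 3 11 13 10 6 2)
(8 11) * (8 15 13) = (8 11 15 13) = [0, 1, 2, 3, 4, 5, 6, 7, 11, 9, 10, 15, 12, 8, 14, 13]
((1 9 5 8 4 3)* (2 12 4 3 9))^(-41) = (1 3 8 5 9 4 12 2)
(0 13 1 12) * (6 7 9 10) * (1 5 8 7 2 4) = [13, 12, 4, 3, 1, 8, 2, 9, 7, 10, 6, 11, 0, 5] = (0 13 5 8 7 9 10 6 2 4 1 12)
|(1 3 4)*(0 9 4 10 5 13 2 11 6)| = 11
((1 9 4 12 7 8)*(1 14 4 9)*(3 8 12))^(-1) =(3 4 14 8)(7 12)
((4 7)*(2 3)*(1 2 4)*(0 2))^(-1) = (0 1 7 4 3 2)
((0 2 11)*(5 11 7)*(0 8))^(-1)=((0 2 7 5 11 8))^(-1)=(0 8 11 5 7 2)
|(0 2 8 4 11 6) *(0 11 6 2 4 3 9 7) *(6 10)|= 10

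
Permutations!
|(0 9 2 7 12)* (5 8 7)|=|(0 9 2 5 8 7 12)|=7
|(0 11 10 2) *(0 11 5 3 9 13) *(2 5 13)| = |(0 13)(2 11 10 5 3 9)| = 6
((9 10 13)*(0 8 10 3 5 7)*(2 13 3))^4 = (0 5 10)(2 13 9)(3 8 7)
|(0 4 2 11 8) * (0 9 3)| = 7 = |(0 4 2 11 8 9 3)|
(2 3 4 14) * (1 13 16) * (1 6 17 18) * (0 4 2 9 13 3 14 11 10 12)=(0 4 11 10 12)(1 3 2 14 9 13 16 6 17 18)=[4, 3, 14, 2, 11, 5, 17, 7, 8, 13, 12, 10, 0, 16, 9, 15, 6, 18, 1]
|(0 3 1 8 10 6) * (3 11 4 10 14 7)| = 5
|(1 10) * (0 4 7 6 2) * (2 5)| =|(0 4 7 6 5 2)(1 10)| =6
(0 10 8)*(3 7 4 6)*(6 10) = [6, 1, 2, 7, 10, 5, 3, 4, 0, 9, 8] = (0 6 3 7 4 10 8)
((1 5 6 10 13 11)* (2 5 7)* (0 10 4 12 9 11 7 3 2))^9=(0 10 13 7)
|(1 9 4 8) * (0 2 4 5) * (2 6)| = |(0 6 2 4 8 1 9 5)| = 8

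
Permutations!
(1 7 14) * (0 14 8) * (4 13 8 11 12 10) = (0 14 1 7 11 12 10 4 13 8) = [14, 7, 2, 3, 13, 5, 6, 11, 0, 9, 4, 12, 10, 8, 1]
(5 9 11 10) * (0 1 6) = (0 1 6)(5 9 11 10) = [1, 6, 2, 3, 4, 9, 0, 7, 8, 11, 5, 10]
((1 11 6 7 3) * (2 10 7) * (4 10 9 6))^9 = ((1 11 4 10 7 3)(2 9 6))^9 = (1 10)(3 4)(7 11)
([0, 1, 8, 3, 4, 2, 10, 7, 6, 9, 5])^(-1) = (2 5 10 6 8)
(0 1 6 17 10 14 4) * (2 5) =(0 1 6 17 10 14 4)(2 5) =[1, 6, 5, 3, 0, 2, 17, 7, 8, 9, 14, 11, 12, 13, 4, 15, 16, 10]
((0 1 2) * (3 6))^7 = ((0 1 2)(3 6))^7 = (0 1 2)(3 6)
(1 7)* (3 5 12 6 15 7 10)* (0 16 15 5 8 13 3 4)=[16, 10, 2, 8, 0, 12, 5, 1, 13, 9, 4, 11, 6, 3, 14, 7, 15]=(0 16 15 7 1 10 4)(3 8 13)(5 12 6)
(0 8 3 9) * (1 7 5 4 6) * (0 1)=(0 8 3 9 1 7 5 4 6)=[8, 7, 2, 9, 6, 4, 0, 5, 3, 1]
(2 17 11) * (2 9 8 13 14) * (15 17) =[0, 1, 15, 3, 4, 5, 6, 7, 13, 8, 10, 9, 12, 14, 2, 17, 16, 11] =(2 15 17 11 9 8 13 14)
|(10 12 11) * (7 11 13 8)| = 6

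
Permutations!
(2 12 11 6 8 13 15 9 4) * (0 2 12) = (0 2)(4 12 11 6 8 13 15 9) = [2, 1, 0, 3, 12, 5, 8, 7, 13, 4, 10, 6, 11, 15, 14, 9]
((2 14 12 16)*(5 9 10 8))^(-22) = ((2 14 12 16)(5 9 10 8))^(-22) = (2 12)(5 10)(8 9)(14 16)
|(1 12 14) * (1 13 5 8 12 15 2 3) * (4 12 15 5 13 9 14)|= 6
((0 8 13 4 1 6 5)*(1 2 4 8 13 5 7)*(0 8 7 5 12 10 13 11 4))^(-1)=((0 11 4 2)(1 6 5 8 12 10 13 7))^(-1)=(0 2 4 11)(1 7 13 10 12 8 5 6)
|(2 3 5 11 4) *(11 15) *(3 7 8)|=|(2 7 8 3 5 15 11 4)|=8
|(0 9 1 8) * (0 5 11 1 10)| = 12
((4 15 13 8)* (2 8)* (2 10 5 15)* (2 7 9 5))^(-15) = ((2 8 4 7 9 5 15 13 10))^(-15) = (2 7 15)(4 5 10)(8 9 13)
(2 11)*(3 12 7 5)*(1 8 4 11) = (1 8 4 11 2)(3 12 7 5) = [0, 8, 1, 12, 11, 3, 6, 5, 4, 9, 10, 2, 7]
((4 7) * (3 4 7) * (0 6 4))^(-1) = (7)(0 3 4 6)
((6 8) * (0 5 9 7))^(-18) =((0 5 9 7)(6 8))^(-18) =(0 9)(5 7)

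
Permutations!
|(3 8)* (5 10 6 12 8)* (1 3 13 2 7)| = |(1 3 5 10 6 12 8 13 2 7)| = 10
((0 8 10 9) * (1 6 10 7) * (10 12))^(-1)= (0 9 10 12 6 1 7 8)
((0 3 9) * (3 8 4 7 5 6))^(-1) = (0 9 3 6 5 7 4 8)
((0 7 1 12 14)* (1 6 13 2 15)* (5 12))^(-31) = ((0 7 6 13 2 15 1 5 12 14))^(-31) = (0 14 12 5 1 15 2 13 6 7)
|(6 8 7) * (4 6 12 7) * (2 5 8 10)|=6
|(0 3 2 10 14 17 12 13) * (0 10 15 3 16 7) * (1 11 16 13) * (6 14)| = 33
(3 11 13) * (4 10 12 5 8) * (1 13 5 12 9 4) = [0, 13, 2, 11, 10, 8, 6, 7, 1, 4, 9, 5, 12, 3] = (1 13 3 11 5 8)(4 10 9)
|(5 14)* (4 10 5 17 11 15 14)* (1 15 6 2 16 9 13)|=30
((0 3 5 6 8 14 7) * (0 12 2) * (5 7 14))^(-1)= (14)(0 2 12 7 3)(5 8 6)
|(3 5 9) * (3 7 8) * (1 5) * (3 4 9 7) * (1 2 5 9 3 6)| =6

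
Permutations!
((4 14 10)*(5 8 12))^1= (4 14 10)(5 8 12)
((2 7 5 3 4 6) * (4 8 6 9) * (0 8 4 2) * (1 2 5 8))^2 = ((0 1 2 7 8 6)(3 4 9 5))^2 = (0 2 8)(1 7 6)(3 9)(4 5)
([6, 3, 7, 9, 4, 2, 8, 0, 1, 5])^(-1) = [7, 8, 5, 1, 4, 9, 0, 2, 6, 3]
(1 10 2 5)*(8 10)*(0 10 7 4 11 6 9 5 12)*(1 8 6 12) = (0 10 2 1 6 9 5 8 7 4 11 12) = [10, 6, 1, 3, 11, 8, 9, 4, 7, 5, 2, 12, 0]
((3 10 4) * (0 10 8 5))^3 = ((0 10 4 3 8 5))^3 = (0 3)(4 5)(8 10)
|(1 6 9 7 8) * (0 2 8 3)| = 8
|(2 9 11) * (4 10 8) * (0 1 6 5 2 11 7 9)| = |(11)(0 1 6 5 2)(4 10 8)(7 9)| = 30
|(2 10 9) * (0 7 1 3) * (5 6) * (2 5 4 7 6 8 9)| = 6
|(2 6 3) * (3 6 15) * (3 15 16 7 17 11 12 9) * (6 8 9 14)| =11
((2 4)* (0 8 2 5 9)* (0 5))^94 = ((0 8 2 4)(5 9))^94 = (9)(0 2)(4 8)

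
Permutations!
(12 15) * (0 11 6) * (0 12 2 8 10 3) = (0 11 6 12 15 2 8 10 3) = [11, 1, 8, 0, 4, 5, 12, 7, 10, 9, 3, 6, 15, 13, 14, 2]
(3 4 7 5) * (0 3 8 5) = (0 3 4 7)(5 8) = [3, 1, 2, 4, 7, 8, 6, 0, 5]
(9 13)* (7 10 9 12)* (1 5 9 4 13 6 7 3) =(1 5 9 6 7 10 4 13 12 3) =[0, 5, 2, 1, 13, 9, 7, 10, 8, 6, 4, 11, 3, 12]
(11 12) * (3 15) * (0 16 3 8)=(0 16 3 15 8)(11 12)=[16, 1, 2, 15, 4, 5, 6, 7, 0, 9, 10, 12, 11, 13, 14, 8, 3]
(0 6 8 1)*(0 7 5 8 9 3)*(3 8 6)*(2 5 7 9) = [3, 9, 5, 0, 4, 6, 2, 7, 1, 8] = (0 3)(1 9 8)(2 5 6)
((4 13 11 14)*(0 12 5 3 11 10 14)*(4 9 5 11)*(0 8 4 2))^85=(0 12 11 8 4 13 10 14 9 5 3 2)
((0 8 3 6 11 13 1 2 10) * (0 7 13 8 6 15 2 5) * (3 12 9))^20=((0 6 11 8 12 9 3 15 2 10 7 13 1 5))^20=(0 3 1 12 7 11 2)(5 9 13 8 10 6 15)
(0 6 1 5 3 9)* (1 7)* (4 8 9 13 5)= (0 6 7 1 4 8 9)(3 13 5)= [6, 4, 2, 13, 8, 3, 7, 1, 9, 0, 10, 11, 12, 5]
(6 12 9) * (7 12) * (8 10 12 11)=[0, 1, 2, 3, 4, 5, 7, 11, 10, 6, 12, 8, 9]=(6 7 11 8 10 12 9)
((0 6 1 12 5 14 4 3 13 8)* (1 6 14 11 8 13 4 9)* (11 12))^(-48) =((0 14 9 1 11 8)(3 4)(5 12))^(-48) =(14)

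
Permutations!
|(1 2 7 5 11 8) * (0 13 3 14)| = 12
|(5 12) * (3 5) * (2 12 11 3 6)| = 3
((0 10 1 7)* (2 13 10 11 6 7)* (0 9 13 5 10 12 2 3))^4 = (0 9 5)(1 6 12)(2 3 7)(10 11 13) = ((0 11 6 7 9 13 12 2 5 10 1 3))^4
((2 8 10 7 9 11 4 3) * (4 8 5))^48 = (7 8 9 10 11)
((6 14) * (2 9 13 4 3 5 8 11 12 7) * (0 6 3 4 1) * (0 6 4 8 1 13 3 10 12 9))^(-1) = (0 2 7 12 10 14 6 1 5 3 9 11 8 4) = ((0 4 8 11 9 3 5 1 6 14 10 12 7 2))^(-1)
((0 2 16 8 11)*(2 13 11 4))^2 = (0 11 13)(2 8)(4 16)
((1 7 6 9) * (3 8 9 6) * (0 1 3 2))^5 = (0 1 7 2)(3 9 8)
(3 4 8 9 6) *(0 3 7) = (0 3 4 8 9 6 7) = [3, 1, 2, 4, 8, 5, 7, 0, 9, 6]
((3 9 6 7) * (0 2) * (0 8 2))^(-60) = ((2 8)(3 9 6 7))^(-60) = (9)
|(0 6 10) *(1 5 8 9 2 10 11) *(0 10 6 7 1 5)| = |(0 7 1)(2 6 11 5 8 9)| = 6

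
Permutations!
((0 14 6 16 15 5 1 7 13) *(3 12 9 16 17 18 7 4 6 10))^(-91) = (0 9 4 13 12 1 7 3 5 18 10 15 17 14 16 6)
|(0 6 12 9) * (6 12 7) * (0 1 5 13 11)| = |(0 12 9 1 5 13 11)(6 7)| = 14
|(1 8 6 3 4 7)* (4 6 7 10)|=6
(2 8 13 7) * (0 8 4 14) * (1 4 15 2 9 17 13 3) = (0 8 3 1 4 14)(2 15)(7 9 17 13) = [8, 4, 15, 1, 14, 5, 6, 9, 3, 17, 10, 11, 12, 7, 0, 2, 16, 13]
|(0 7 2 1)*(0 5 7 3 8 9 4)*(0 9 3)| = |(1 5 7 2)(3 8)(4 9)| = 4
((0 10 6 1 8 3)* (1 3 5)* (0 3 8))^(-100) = (0 6 5)(1 10 8)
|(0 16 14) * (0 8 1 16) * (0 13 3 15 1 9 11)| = 10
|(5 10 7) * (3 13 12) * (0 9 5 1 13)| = |(0 9 5 10 7 1 13 12 3)| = 9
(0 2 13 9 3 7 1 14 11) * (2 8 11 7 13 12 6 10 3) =(0 8 11)(1 14 7)(2 12 6 10 3 13 9) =[8, 14, 12, 13, 4, 5, 10, 1, 11, 2, 3, 0, 6, 9, 7]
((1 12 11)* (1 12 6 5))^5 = ((1 6 5)(11 12))^5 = (1 5 6)(11 12)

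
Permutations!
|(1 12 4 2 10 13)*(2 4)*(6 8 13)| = 7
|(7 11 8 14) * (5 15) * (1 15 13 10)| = |(1 15 5 13 10)(7 11 8 14)| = 20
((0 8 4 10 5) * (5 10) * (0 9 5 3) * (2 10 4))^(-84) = (10)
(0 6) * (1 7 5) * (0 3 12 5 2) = (0 6 3 12 5 1 7 2) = [6, 7, 0, 12, 4, 1, 3, 2, 8, 9, 10, 11, 5]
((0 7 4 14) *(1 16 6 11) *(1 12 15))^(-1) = ((0 7 4 14)(1 16 6 11 12 15))^(-1) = (0 14 4 7)(1 15 12 11 6 16)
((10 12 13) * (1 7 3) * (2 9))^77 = ((1 7 3)(2 9)(10 12 13))^77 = (1 3 7)(2 9)(10 13 12)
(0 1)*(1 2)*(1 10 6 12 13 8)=(0 2 10 6 12 13 8 1)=[2, 0, 10, 3, 4, 5, 12, 7, 1, 9, 6, 11, 13, 8]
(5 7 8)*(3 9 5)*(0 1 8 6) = (0 1 8 3 9 5 7 6) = [1, 8, 2, 9, 4, 7, 0, 6, 3, 5]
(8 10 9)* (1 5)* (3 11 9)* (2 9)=(1 5)(2 9 8 10 3 11)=[0, 5, 9, 11, 4, 1, 6, 7, 10, 8, 3, 2]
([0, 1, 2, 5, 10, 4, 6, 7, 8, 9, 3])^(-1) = (3 10 4 5)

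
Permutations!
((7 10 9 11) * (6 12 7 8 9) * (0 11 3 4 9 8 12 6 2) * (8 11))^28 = ((0 8 11 12 7 10 2)(3 4 9))^28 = (12)(3 4 9)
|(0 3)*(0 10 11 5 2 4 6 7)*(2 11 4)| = |(0 3 10 4 6 7)(5 11)| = 6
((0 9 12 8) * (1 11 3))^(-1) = (0 8 12 9)(1 3 11)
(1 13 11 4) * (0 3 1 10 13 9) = (0 3 1 9)(4 10 13 11) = [3, 9, 2, 1, 10, 5, 6, 7, 8, 0, 13, 4, 12, 11]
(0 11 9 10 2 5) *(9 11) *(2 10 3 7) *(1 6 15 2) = [9, 6, 5, 7, 4, 0, 15, 1, 8, 3, 10, 11, 12, 13, 14, 2] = (0 9 3 7 1 6 15 2 5)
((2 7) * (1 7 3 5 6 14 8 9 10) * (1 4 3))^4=(1 7 2)(3 8)(4 14)(5 9)(6 10)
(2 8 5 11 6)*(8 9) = [0, 1, 9, 3, 4, 11, 2, 7, 5, 8, 10, 6] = (2 9 8 5 11 6)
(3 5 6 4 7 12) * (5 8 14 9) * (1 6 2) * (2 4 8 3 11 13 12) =[0, 6, 1, 3, 7, 4, 8, 2, 14, 5, 10, 13, 11, 12, 9] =(1 6 8 14 9 5 4 7 2)(11 13 12)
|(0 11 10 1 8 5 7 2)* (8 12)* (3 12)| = |(0 11 10 1 3 12 8 5 7 2)| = 10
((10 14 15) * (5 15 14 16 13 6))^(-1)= ((5 15 10 16 13 6))^(-1)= (5 6 13 16 10 15)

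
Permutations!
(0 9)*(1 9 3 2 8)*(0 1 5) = (0 3 2 8 5)(1 9) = [3, 9, 8, 2, 4, 0, 6, 7, 5, 1]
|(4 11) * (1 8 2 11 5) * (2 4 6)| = 12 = |(1 8 4 5)(2 11 6)|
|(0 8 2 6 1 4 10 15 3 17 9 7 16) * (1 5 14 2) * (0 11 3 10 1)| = |(0 8)(1 4)(2 6 5 14)(3 17 9 7 16 11)(10 15)| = 12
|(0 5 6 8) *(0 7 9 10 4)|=8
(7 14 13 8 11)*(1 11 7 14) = (1 11 14 13 8 7) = [0, 11, 2, 3, 4, 5, 6, 1, 7, 9, 10, 14, 12, 8, 13]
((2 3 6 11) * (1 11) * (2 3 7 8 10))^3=((1 11 3 6)(2 7 8 10))^3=(1 6 3 11)(2 10 8 7)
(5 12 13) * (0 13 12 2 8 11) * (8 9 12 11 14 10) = (0 13 5 2 9 12 11)(8 14 10) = [13, 1, 9, 3, 4, 2, 6, 7, 14, 12, 8, 0, 11, 5, 10]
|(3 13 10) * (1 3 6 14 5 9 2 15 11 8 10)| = |(1 3 13)(2 15 11 8 10 6 14 5 9)| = 9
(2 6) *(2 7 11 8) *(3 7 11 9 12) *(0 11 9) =(0 11 8 2 6 9 12 3 7) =[11, 1, 6, 7, 4, 5, 9, 0, 2, 12, 10, 8, 3]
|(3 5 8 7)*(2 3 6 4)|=7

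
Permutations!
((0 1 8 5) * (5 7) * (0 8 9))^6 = ((0 1 9)(5 8 7))^6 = (9)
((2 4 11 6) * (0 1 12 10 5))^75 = ((0 1 12 10 5)(2 4 11 6))^75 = (12)(2 6 11 4)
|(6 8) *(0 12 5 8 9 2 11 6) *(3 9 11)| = |(0 12 5 8)(2 3 9)(6 11)| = 12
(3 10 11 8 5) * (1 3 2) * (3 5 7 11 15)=(1 5 2)(3 10 15)(7 11 8)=[0, 5, 1, 10, 4, 2, 6, 11, 7, 9, 15, 8, 12, 13, 14, 3]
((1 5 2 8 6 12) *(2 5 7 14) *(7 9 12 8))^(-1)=(1 12 9)(2 14 7)(6 8)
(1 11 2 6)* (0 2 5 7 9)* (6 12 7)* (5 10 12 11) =(0 2 11 10 12 7 9)(1 5 6) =[2, 5, 11, 3, 4, 6, 1, 9, 8, 0, 12, 10, 7]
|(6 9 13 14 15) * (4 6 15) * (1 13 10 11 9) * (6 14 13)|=6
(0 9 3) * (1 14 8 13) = (0 9 3)(1 14 8 13) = [9, 14, 2, 0, 4, 5, 6, 7, 13, 3, 10, 11, 12, 1, 8]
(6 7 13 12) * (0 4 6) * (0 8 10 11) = [4, 1, 2, 3, 6, 5, 7, 13, 10, 9, 11, 0, 8, 12] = (0 4 6 7 13 12 8 10 11)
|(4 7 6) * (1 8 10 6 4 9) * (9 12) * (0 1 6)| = |(0 1 8 10)(4 7)(6 12 9)| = 12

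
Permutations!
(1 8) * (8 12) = (1 12 8) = [0, 12, 2, 3, 4, 5, 6, 7, 1, 9, 10, 11, 8]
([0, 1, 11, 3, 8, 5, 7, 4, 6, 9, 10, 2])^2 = (11)(4 6)(7 8)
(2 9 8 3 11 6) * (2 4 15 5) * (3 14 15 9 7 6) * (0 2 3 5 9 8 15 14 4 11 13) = (0 2 7 6 11 5 3 13)(4 8)(9 15) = [2, 1, 7, 13, 8, 3, 11, 6, 4, 15, 10, 5, 12, 0, 14, 9]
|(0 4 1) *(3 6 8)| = 3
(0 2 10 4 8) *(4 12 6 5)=[2, 1, 10, 3, 8, 4, 5, 7, 0, 9, 12, 11, 6]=(0 2 10 12 6 5 4 8)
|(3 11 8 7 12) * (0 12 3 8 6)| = |(0 12 8 7 3 11 6)| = 7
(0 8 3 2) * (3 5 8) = (0 3 2)(5 8) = [3, 1, 0, 2, 4, 8, 6, 7, 5]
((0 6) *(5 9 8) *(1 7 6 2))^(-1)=((0 2 1 7 6)(5 9 8))^(-1)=(0 6 7 1 2)(5 8 9)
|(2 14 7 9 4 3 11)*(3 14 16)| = 4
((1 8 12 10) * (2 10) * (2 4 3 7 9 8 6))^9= ((1 6 2 10)(3 7 9 8 12 4))^9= (1 6 2 10)(3 8)(4 9)(7 12)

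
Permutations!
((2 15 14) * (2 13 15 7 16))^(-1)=((2 7 16)(13 15 14))^(-1)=(2 16 7)(13 14 15)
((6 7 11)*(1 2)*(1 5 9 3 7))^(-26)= ((1 2 5 9 3 7 11 6))^(-26)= (1 11 3 5)(2 6 7 9)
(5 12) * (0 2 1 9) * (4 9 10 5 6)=(0 2 1 10 5 12 6 4 9)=[2, 10, 1, 3, 9, 12, 4, 7, 8, 0, 5, 11, 6]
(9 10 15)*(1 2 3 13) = (1 2 3 13)(9 10 15) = [0, 2, 3, 13, 4, 5, 6, 7, 8, 10, 15, 11, 12, 1, 14, 9]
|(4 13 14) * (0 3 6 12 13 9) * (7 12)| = |(0 3 6 7 12 13 14 4 9)| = 9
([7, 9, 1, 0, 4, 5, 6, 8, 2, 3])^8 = [7, 9, 1, 0, 4, 5, 6, 8, 2, 3]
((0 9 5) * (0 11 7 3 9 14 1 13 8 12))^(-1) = (0 12 8 13 1 14)(3 7 11 5 9)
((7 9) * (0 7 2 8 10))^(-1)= (0 10 8 2 9 7)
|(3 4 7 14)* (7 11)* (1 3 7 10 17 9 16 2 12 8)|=22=|(1 3 4 11 10 17 9 16 2 12 8)(7 14)|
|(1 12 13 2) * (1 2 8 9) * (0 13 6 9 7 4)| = 20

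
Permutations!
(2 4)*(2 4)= (4)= [0, 1, 2, 3, 4]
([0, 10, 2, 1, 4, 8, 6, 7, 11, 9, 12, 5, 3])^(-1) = [0, 3, 2, 12, 4, 11, 6, 7, 5, 9, 1, 8, 10]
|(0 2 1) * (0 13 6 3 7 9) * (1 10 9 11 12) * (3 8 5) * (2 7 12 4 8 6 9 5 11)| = |(0 7 2 10 5 3 12 1 13 9)(4 8 11)| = 30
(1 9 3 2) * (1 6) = (1 9 3 2 6) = [0, 9, 6, 2, 4, 5, 1, 7, 8, 3]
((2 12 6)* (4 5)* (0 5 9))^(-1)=((0 5 4 9)(2 12 6))^(-1)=(0 9 4 5)(2 6 12)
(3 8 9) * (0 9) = (0 9 3 8) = [9, 1, 2, 8, 4, 5, 6, 7, 0, 3]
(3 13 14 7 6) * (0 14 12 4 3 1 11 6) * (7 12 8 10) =(0 14 12 4 3 13 8 10 7)(1 11 6) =[14, 11, 2, 13, 3, 5, 1, 0, 10, 9, 7, 6, 4, 8, 12]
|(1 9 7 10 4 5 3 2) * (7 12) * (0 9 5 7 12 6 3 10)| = |(12)(0 9 6 3 2 1 5 10 4 7)| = 10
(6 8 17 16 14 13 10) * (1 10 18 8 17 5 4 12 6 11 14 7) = (1 10 11 14 13 18 8 5 4 12 6 17 16 7) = [0, 10, 2, 3, 12, 4, 17, 1, 5, 9, 11, 14, 6, 18, 13, 15, 7, 16, 8]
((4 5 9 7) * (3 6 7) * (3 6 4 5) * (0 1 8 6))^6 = ((0 1 8 6 7 5 9)(3 4))^6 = (0 9 5 7 6 8 1)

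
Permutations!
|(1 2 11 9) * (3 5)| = 4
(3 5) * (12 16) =[0, 1, 2, 5, 4, 3, 6, 7, 8, 9, 10, 11, 16, 13, 14, 15, 12] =(3 5)(12 16)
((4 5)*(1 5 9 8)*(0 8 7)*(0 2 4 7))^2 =((0 8 1 5 7 2 4 9))^2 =(0 1 7 4)(2 9 8 5)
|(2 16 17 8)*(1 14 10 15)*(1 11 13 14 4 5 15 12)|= |(1 4 5 15 11 13 14 10 12)(2 16 17 8)|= 36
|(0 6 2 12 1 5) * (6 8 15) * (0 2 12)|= |(0 8 15 6 12 1 5 2)|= 8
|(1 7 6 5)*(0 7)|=|(0 7 6 5 1)|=5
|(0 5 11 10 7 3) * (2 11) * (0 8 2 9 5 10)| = |(0 10 7 3 8 2 11)(5 9)| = 14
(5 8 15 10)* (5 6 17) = [0, 1, 2, 3, 4, 8, 17, 7, 15, 9, 6, 11, 12, 13, 14, 10, 16, 5] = (5 8 15 10 6 17)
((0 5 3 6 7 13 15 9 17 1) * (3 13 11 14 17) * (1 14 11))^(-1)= (0 1 7 6 3 9 15 13 5)(14 17)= ((0 5 13 15 9 3 6 7 1)(14 17))^(-1)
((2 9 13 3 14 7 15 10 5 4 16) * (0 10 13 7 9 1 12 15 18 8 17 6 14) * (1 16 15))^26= ((0 10 5 4 15 13 3)(1 12)(2 16)(6 14 9 7 18 8 17))^26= (0 13 4 10 3 15 5)(6 8 7 14 17 18 9)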